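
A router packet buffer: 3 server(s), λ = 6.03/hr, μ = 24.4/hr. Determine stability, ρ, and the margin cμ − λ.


Total capacity cμ = 3·24.4 = 73.20/hr
ρ = λ/(cμ) = 6.03/73.20 = 0.08238
Stable ⇔ ρ < 1: YES
Spare capacity = cμ − λ = 73.20 − 6.03 = 67.17/hr

Final: ρ = 0.08238; stable; margin = 67.17/hr


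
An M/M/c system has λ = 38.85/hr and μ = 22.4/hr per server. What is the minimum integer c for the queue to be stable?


Stability requires cμ > λ ⇔ c > λ/μ.
λ/μ = 38.85/22.4 = 1.7344
Minimum integer c = ⌊1.7344⌋ + 1 = 2
Check: 2·22.4 = 44.80 > 38.85, while 1·22.4 = 22.40 ≤ 38.85

Final: 2 servers


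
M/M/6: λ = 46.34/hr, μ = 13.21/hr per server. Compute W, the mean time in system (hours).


a = 3.5079; ρ = 0.5847; P₀ = 0.028717
Lq = P₀·a^c·ρ/(c!(1−ρ)²) = 0.25189
Wq = Lq/λ = 0.25189/46.34 = 0.005436 hr
W = Wq + 1/μ = 0.005436 + 0.07570 = 0.08114 hr

Final: 0.08114 hr


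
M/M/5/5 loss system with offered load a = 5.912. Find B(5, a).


B(c,a) = (a^c/c!) / Σ_{k=0}^{c} a^k/k!
a^5/5! = 60.185363
Σ terms (k=0..5): 1.00000 + 5.91200 + 17.47587 + 34.43912 + 50.90102 + 60.18536 = 169.913370
B = 60.185363/169.913370 = 0.354212

Final: 0.354212


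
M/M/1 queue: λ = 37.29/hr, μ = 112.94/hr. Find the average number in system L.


ρ = λ/μ = 37.29/112.94 = 0.3302
L = ρ/(1−ρ) = 0.3302/(1 − 0.3302) = 0.3302/0.6698 = 0.4929

Final: 0.4929


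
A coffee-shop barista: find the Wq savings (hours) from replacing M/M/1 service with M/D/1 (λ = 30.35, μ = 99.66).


ρ = 30.35/99.66 = 0.3045
Wq(M/M/1) = ρ/(μ−λ) = 0.3045/69.31 = 0.004394 hr
Wq(M/D/1) = ρ/(2(μ−λ)) = 0.002197 hr
Savings = 0.004394 − 0.002197 = 0.002197 hr

Final: 0.002197 hr


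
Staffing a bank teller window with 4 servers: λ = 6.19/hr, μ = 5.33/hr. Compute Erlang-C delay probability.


a = λ/μ = 1.1614; ρ = a/4 = 0.2903
P₀ = 0.312151 (from M/M/c formula)
C(c,a) = [a^c/(c!(1−ρ))]·P₀ = [1.81909/(24·0.7097)]·0.312151
= 0.10680·0.312151 = 0.033339

Final: 0.033339


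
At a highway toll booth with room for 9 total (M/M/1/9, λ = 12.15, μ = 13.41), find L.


ρ = 12.15/13.41 = 0.9060
L = ρ[1 − (K+1)ρ^K + Kρ^(K+1)] / [(1−ρ)(1−ρ^(K+1))]
Numerator: 0.9060·(1 − 10·0.411460 + 9·0.372799) = 0.217988
Denominator: (0.09396)·(0.627201) = 0.058932
L = 0.217988/0.058932 = 3.6990

Final: 3.6990


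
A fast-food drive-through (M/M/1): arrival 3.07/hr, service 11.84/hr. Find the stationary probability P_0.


ρ = 3.07/11.84 = 0.2593
P_n = (1−ρ)·ρ^n = (1 − 0.2593)·0.2593^0 = 0.7407·1.000000 = 0.740709

Final: 0.740709


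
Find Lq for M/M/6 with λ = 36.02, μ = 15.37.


a = λ/μ = 2.3435; ρ = a/6 = 0.3906
P₀ = 0.095619
Lq = P₀·a^c·ρ / (c!·(1−ρ)²) = 0.095619·165.66053·0.3906/(720·0.37138)
= 0.02314

Final: 0.02314


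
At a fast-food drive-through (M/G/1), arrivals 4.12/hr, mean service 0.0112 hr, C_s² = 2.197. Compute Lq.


ρ = λ·E[S] = 4.12·0.0112 = 0.04614
Lq = ρ²(1+C_s²)/(2(1−ρ)) = 0.002129·(1+2.197)/(2·0.9539)
= 0.002129·3.1970/1.9077 = 0.003568

Final: 0.003568


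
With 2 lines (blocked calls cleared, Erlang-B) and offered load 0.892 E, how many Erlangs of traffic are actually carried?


B(2,0.892) = 0.173739 (Erlang-B)
Carried load = a(1 − B) = 0.892·(1 − 0.173739) = 0.892·0.826261 = 0.7370 E

Final: 0.7370 Erlangs


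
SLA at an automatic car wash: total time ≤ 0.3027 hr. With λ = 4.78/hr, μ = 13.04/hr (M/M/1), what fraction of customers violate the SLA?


W ~ Exponential(μ−λ) for M/M/1.
μ − λ = 13.04 − 4.78 = 8.2600
P(W > t) = e^{−(μ−λ)t} = e^{−2.5003} = 0.082060

Final: 0.082060


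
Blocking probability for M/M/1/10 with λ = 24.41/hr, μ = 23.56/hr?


ρ = λ/μ = 24.41/23.56 = 1.0361
P_K = (1−ρ)ρ^K/(1−ρ^(K+1)) = (-0.03608·1.425361)/(1 − 1.476786)
= -0.051424/-0.476786 = 0.107856

Final: 0.107856


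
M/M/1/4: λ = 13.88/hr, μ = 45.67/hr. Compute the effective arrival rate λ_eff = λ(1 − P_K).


ρ = 0.3039; P_K = (1−ρ)ρ^4/(1−ρ^5) = 0.005954
λ_eff = λ(1 − P_K) = 13.88·(1 − 0.005954) = 13.88·0.994046 = 13.7974 /hr

Final: 13.7974 /hr


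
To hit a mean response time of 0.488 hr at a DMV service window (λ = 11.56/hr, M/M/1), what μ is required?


W = 1/(μ−λ) ⇒ μ − λ = 1/W = 1/0.488 = 2.0492
μ = λ + 1/W = 11.56 + 2.0492 = 13.6092 per hr

Final: 13.6092 /hr


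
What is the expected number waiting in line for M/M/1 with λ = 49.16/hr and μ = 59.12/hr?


ρ = 49.16/59.12 = 0.8315
Lq = ρ²/(1−ρ) = 0.6914/0.1685 = 4.1042

Final: 4.1042


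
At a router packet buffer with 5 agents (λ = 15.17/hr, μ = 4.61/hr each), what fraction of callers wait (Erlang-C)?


a = λ/μ = 3.2907; ρ = a/5 = 0.6581
P₀ = 0.033406 (from M/M/c formula)
C(c,a) = [a^c/(c!(1−ρ))]·P₀ = [385.85424/(120·0.3419)]·0.033406
= 9.40561·0.033406 = 0.314200

Final: 0.314200


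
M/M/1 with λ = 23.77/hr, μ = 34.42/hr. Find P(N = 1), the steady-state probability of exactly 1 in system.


ρ = 23.77/34.42 = 0.6906
P_n = (1−ρ)·ρ^n = (1 − 0.6906)·0.6906^1 = 0.3094·0.690587 = 0.213677

Final: 0.213677


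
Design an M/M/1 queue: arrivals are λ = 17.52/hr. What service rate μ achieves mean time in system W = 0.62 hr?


W = 1/(μ−λ) ⇒ μ − λ = 1/W = 1/0.62 = 1.6129
μ = λ + 1/W = 17.52 + 1.6129 = 19.1329 per hr

Final: 19.1329 /hr


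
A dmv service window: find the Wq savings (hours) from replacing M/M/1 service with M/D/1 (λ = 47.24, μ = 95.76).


ρ = 47.24/95.76 = 0.4933
Wq(M/M/1) = ρ/(μ−λ) = 0.4933/48.52 = 0.01017 hr
Wq(M/D/1) = ρ/(2(μ−λ)) = 0.005084 hr
Savings = 0.01017 − 0.005084 = 0.005084 hr

Final: 0.005084 hr


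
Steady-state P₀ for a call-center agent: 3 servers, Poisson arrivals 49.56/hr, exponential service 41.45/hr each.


a = λ/μ = 49.56/41.45 = 1.1957; ρ = a/c = 0.3986
Σ_{k=0}^{2} a^k/k! (terms k=0..2) = 1.00000 + 1.19566 + 0.71480 = 2.91046
Tail: a^3/(3!(1−ρ)) = 1.70931/(6·0.6014) = 0.47366
P₀ = 1/(2.91046 + 0.47366) = 1/3.38412 = 0.295498

Final: 0.295498


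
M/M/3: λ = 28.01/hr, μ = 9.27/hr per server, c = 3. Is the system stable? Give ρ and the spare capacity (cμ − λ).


Total capacity cμ = 3·9.27 = 27.81/hr
ρ = λ/(cμ) = 28.01/27.81 = 1.0072
Stable ⇔ ρ < 1: NO
Spare capacity = cμ − λ = 27.81 − 28.01 = -0.20/hr

Final: ρ = 1.0072; unstable; margin = -0.20/hr


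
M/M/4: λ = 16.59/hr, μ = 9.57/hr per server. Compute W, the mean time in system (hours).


a = 1.7335; ρ = 0.4334; P₀ = 0.173355
Lq = P₀·a^c·ρ/(c!(1−ρ)²) = 0.08806
Wq = Lq/λ = 0.08806/16.59 = 0.005308 hr
W = Wq + 1/μ = 0.005308 + 0.10449 = 0.10980 hr

Final: 0.10980 hr


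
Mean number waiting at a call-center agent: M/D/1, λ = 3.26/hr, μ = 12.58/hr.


ρ = 3.26/12.58 = 0.2591
M/D/1: Lq = ρ²/(2(1−ρ)) = 0.06715/(2·0.7409) = 0.04532

Final: 0.04532


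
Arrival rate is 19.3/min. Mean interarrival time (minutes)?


Mean interarrival time = 1/λ = 1/19.3 minute = 0.05181 minute
In minutes: 0.05181 × 1 = 0.05181 min

Final: 0.05181 min


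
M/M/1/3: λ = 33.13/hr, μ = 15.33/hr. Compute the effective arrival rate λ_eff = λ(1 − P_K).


ρ = 2.1611; P_K = (1−ρ)ρ^3/(1−ρ^4) = 0.563092
λ_eff = λ(1 − P_K) = 33.13·(1 − 0.563092) = 33.13·0.436908 = 14.4748 /hr

Final: 14.4748 /hr


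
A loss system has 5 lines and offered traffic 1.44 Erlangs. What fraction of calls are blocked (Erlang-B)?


B(c,a) = (a^c/c!) / Σ_{k=0}^{c} a^k/k!
a^5/5! = 0.051598
Σ terms (k=0..5): 1.00000 + 1.44000 + 1.03680 + 0.49766 + 0.17916 + 0.05160 = 4.205221
B = 0.051598/4.205221 = 0.012270

Final: 0.012270


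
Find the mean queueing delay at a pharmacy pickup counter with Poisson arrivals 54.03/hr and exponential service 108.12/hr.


ρ = 54.03/108.12 = 0.4997
Wq = ρ/(μ−λ) = 0.4997/(108.12 − 54.03) = 0.4997/54.09 = 0.009239 hr

Final: 0.009239 hr


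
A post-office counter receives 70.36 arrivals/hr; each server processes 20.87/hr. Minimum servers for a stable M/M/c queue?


Stability requires cμ > λ ⇔ c > λ/μ.
λ/μ = 70.36/20.87 = 3.3713
Minimum integer c = ⌊3.3713⌋ + 1 = 4
Check: 4·20.87 = 83.48 > 70.36, while 3·20.87 = 62.61 ≤ 70.36

Final: 4 servers


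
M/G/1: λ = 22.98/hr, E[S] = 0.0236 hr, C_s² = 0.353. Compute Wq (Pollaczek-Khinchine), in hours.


ρ = λ·E[S] = 22.98·0.0236 = 0.5423
E[S²] = E[S]²(1+C_s²) = 0.0236²·(1+0.353) = 0.0007536
Wq = λ·E[S²]/(2(1−ρ)) = 22.98·0.0007536/(2·0.4577) = 0.01892 hr

Final: 0.01892 hr


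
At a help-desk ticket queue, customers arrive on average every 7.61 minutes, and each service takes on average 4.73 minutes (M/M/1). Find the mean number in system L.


λ = 60/7.61 = 7.8844 /hr
μ = 60/4.73 = 12.6850 /hr
ρ = λ/μ = 7.8844/12.6850 = 0.6216
L = ρ/(1−ρ) = 0.6216/0.3784 = 1.6424

Final: 1.6424


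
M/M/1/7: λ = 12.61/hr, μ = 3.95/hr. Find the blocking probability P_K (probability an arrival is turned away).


ρ = λ/μ = 12.61/3.95 = 3.1924
P_K = (1−ρ)ρ^K/(1−ρ^(K+1)) = (-2.1924·3379.293684)/(1 − 10788.074268)
= -7408.780583/-10787.074268 = 0.686820

Final: 0.686820


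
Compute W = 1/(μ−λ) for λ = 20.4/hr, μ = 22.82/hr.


W = 1/(μ−λ) = 1/(22.82 − 20.4) = 1/2.42 = 0.4132 hr

Final: 0.4132 hr


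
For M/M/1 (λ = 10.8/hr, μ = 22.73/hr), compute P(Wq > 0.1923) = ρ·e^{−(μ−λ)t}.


ρ = 10.8/22.73 = 0.4751
P(Wq > t) = ρ·e^{−(μ−λ)t} = 0.4751·e^{−2.2941}
= 0.4751·0.100848 = 0.047917

Final: 0.047917


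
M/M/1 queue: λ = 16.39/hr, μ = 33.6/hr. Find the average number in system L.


ρ = λ/μ = 16.39/33.6 = 0.4878
L = ρ/(1−ρ) = 0.4878/(1 − 0.4878) = 0.4878/0.5122 = 0.9524

Final: 0.9524


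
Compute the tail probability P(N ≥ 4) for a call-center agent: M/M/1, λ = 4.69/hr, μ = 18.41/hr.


ρ = 4.69/18.41 = 0.2548
P(N ≥ n) = ρ^n = 0.2548^4 = 0.004212

Final: 0.004212


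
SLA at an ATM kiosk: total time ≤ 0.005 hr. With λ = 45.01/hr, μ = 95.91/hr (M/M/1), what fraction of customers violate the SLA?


W ~ Exponential(μ−λ) for M/M/1.
μ − λ = 95.91 − 45.01 = 50.9000
P(W > t) = e^{−(μ−λ)t} = e^{−0.2545} = 0.775304

Final: 0.775304


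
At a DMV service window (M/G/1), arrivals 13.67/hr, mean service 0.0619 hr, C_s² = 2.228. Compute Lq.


ρ = λ·E[S] = 13.67·0.0619 = 0.8462
Lq = ρ²(1+C_s²)/(2(1−ρ)) = 0.7160·(1+2.228)/(2·0.1538)
= 0.7160·3.2280/0.3077 = 7.51258

Final: 7.51258


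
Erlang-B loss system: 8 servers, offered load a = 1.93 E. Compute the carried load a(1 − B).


B(8,1.93) = 0.0006932 (Erlang-B)
Carried load = a(1 − B) = 1.93·(1 − 0.0006932) = 1.93·0.999307 = 1.9287 E

Final: 1.9287 Erlangs


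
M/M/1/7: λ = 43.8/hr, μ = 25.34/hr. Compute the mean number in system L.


ρ = 43.8/25.34 = 1.7285
L = ρ[1 − (K+1)ρ^K + Kρ^(K+1)] / [(1−ρ)(1−ρ^(K+1))]
Numerator: 1.7285·(1 − 8·46.096983 + 7·79.678289) = 328.365456
Denominator: (-0.7285)·(-78.678289) = 57.316544
L = 328.365456/57.316544 = 5.7290

Final: 5.7290


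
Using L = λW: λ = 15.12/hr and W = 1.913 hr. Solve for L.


L = λW = 15.12·1.913 = 28.9246

Final: 28.9246


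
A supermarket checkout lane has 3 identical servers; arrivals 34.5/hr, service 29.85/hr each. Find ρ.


ρ = λ/(cμ) = 34.5/(3·29.85) = 34.5/89.55 = 0.3853

Final: 0.3853


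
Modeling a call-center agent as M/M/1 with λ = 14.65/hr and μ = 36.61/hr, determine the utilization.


ρ = λ/μ = 14.65/36.61 = 0.4002

Final: 0.4002


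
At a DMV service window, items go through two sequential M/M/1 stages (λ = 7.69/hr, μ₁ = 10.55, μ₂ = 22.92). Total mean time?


Each node sees arrival rate λ = 7.69/hr (tandem ⇒ throughput preserved).
W₁ = 1/(μ₁−λ) = 1/(10.55−7.69) = 0.34965 hr
W₂ = 1/(μ₂−λ) = 1/(22.92−7.69) = 0.06566 hr
W_total = W₁ + W₂ = 0.34965 + 0.06566 = 0.41531 hr

Final: 0.41531 hr


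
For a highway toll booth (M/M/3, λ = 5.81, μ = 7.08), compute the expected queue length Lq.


a = λ/μ = 0.8206; ρ = a/3 = 0.2735
P₀ = 0.437806
Lq = P₀·a^c·ρ / (c!·(1−ρ)²) = 0.437806·0.55262·0.2735/(6·0.52774)
= 0.02090

Final: 0.02090


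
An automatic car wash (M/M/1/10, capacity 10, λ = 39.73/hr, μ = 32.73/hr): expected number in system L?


ρ = 39.73/32.73 = 1.2139
L = ρ[1 − (K+1)ρ^K + Kρ^(K+1)] / [(1−ρ)(1−ρ^(K+1))]
Numerator: 1.2139·(1 − 11·6.945853 + 10·8.431370) = 10.814762
Denominator: (-0.2139)·(-7.431370) = 1.589355
L = 10.814762/1.589355 = 6.8045

Final: 6.8045


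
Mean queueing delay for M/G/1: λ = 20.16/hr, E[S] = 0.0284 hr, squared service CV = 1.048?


ρ = λ·E[S] = 20.16·0.0284 = 0.5725
E[S²] = E[S]²(1+C_s²) = 0.0284²·(1+1.048) = 0.001652
Wq = λ·E[S²]/(2(1−ρ)) = 20.16·0.001652/(2·0.4275) = 0.03895 hr

Final: 0.03895 hr


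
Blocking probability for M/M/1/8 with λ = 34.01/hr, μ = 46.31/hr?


ρ = λ/μ = 34.01/46.31 = 0.7344
P_K = (1−ρ)ρ^K/(1−ρ^(K+1)) = (0.2656·0.084616)/(1 − 0.062142)
= 0.022474/0.937858 = 0.023963

Final: 0.023963


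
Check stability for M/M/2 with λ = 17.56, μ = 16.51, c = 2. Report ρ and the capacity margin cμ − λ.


Total capacity cμ = 2·16.51 = 33.02/hr
ρ = λ/(cμ) = 17.56/33.02 = 0.5318
Stable ⇔ ρ < 1: YES
Spare capacity = cμ − λ = 33.02 − 17.56 = 15.46/hr

Final: ρ = 0.5318; stable; margin = 15.46/hr


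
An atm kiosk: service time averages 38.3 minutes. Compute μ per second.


μ = 1/(service time) in consistent units.
1 second = 0.0166667 min, so μ = 0.0166667/38.3 = 0.0004352 per second

Final: 0.0004352 /sec


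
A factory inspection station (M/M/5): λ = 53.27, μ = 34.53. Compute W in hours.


a = 1.5427; ρ = 0.3085; P₀ = 0.213403
Lq = P₀·a^c·ρ/(c!(1−ρ)²) = 0.01003
Wq = Lq/λ = 0.01003/53.27 = 0.0001883 hr
W = Wq + 1/μ = 0.0001883 + 0.02896 = 0.02915 hr

Final: 0.02915 hr


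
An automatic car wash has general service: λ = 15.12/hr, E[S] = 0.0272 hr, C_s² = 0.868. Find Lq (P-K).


ρ = λ·E[S] = 15.12·0.0272 = 0.4113
Lq = ρ²(1+C_s²)/(2(1−ρ)) = 0.1691·(1+0.868)/(2·0.5887)
= 0.1691·1.8680/1.1775 = 0.26833

Final: 0.26833


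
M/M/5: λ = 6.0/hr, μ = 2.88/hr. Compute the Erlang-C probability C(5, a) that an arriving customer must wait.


a = λ/μ = 2.0833; ρ = a/5 = 0.4167
P₀ = 0.123364 (from M/M/c formula)
C(c,a) = [a^c/(c!(1−ρ))]·P₀ = [39.24586/(120·0.5833)]·0.123364
= 0.56066·0.123364 = 0.069165

Final: 0.069165


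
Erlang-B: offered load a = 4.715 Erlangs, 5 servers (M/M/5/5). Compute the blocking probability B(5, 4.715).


B(c,a) = (a^c/c!) / Σ_{k=0}^{c} a^k/k!
a^5/5! = 19.419017
Σ terms (k=0..5): 1.00000 + 4.71500 + 11.11561 + 17.47004 + 20.59281 + 19.41902 = 74.312474
B = 19.419017/74.312474 = 0.261316

Final: 0.261316


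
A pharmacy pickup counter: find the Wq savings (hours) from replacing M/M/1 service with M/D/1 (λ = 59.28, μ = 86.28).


ρ = 59.28/86.28 = 0.6871
Wq(M/M/1) = ρ/(μ−λ) = 0.6871/27.00 = 0.02545 hr
Wq(M/D/1) = ρ/(2(μ−λ)) = 0.01272 hr
Savings = 0.02545 − 0.01272 = 0.01272 hr

Final: 0.01272 hr


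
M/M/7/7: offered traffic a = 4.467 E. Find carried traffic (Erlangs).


B(7,4.467) = 0.088255 (Erlang-B)
Carried load = a(1 − B) = 4.467·(1 − 0.088255) = 4.467·0.911745 = 4.0728 E

Final: 4.0728 Erlangs


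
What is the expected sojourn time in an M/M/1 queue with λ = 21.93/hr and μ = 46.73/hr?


W = 1/(μ−λ) = 1/(46.73 − 21.93) = 1/24.80 = 0.04032 hr

Final: 0.04032 hr


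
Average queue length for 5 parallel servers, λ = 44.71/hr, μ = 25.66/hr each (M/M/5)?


a = λ/μ = 1.7424; ρ = a/5 = 0.3485
P₀ = 0.174475
Lq = P₀·a^c·ρ / (c!·(1−ρ)²) = 0.174475·16.05980·0.3485/(120·0.42448)
= 0.01917

Final: 0.01917


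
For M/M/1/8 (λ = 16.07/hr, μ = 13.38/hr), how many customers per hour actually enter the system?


ρ = 1.2010; P_K = (1−ρ)ρ^8/(1−ρ^9) = 0.207244
λ_eff = λ(1 − P_K) = 16.07·(1 − 0.207244) = 16.07·0.792756 = 12.7396 /hr

Final: 12.7396 /hr


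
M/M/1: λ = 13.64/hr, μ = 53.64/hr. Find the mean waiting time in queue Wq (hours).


ρ = 13.64/53.64 = 0.2543
Wq = ρ/(μ−λ) = 0.2543/(53.64 − 13.64) = 0.2543/40.00 = 0.006357 hr

Final: 0.006357 hr


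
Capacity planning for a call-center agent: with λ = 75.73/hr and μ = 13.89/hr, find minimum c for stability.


Stability requires cμ > λ ⇔ c > λ/μ.
λ/μ = 75.73/13.89 = 5.4521
Minimum integer c = ⌊5.4521⌋ + 1 = 6
Check: 6·13.89 = 83.34 > 75.73, while 5·13.89 = 69.45 ≤ 75.73

Final: 6 servers


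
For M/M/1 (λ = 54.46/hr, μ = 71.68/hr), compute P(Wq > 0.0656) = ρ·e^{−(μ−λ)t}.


ρ = 54.46/71.68 = 0.7598
P(Wq > t) = ρ·e^{−(μ−λ)t} = 0.7598·e^{−1.1296}
= 0.7598·0.323152 = 0.245520

Final: 0.245520


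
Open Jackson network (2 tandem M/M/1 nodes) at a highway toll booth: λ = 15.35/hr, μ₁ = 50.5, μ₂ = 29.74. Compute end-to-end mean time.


Each node sees arrival rate λ = 15.35/hr (tandem ⇒ throughput preserved).
W₁ = 1/(μ₁−λ) = 1/(50.5−15.35) = 0.02845 hr
W₂ = 1/(μ₂−λ) = 1/(29.74−15.35) = 0.06949 hr
W_total = W₁ + W₂ = 0.02845 + 0.06949 = 0.09794 hr

Final: 0.09794 hr


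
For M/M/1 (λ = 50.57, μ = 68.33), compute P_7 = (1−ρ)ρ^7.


ρ = 50.57/68.33 = 0.7401
P_n = (1−ρ)·ρ^n = (1 − 0.7401)·0.7401^7 = 0.2599·0.121610 = 0.031608

Final: 0.031608


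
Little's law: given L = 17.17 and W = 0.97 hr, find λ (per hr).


λ = L/W = 17.17/0.97 = 17.7010 /hr

Final: 17.7010 /hr


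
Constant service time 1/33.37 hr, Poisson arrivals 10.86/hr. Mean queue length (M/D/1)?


ρ = 10.86/33.37 = 0.3254
M/D/1: Lq = ρ²/(2(1−ρ)) = 0.1059/(2·0.6746) = 0.07851

Final: 0.07851


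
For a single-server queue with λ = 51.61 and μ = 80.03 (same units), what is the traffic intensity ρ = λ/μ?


ρ = λ/μ = 51.61/80.03 = 0.6449

Final: 0.6449


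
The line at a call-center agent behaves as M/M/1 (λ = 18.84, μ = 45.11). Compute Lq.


ρ = 18.84/45.11 = 0.4176
Lq = ρ²/(1−ρ) = 0.1744/0.5824 = 0.2995

Final: 0.2995


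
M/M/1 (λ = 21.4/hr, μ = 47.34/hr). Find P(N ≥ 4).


ρ = 21.4/47.34 = 0.4520
P(N ≥ n) = ρ^n = 0.4520^4 = 0.041758

Final: 0.041758


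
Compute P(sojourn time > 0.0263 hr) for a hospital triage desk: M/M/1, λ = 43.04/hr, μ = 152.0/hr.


W ~ Exponential(μ−λ) for M/M/1.
μ − λ = 152.0 − 43.04 = 108.9600
P(W > t) = e^{−(μ−λ)t} = e^{−2.8656} = 0.056946

Final: 0.056946


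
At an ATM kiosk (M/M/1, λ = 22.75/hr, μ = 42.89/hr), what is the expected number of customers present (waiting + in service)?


ρ = λ/μ = 22.75/42.89 = 0.5304
L = ρ/(1−ρ) = 0.5304/(1 − 0.5304) = 0.5304/0.4696 = 1.1296

Final: 1.1296


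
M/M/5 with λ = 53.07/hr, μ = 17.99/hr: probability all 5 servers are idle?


a = λ/μ = 53.07/17.99 = 2.9500; ρ = a/c = 0.5900
Σ_{k=0}^{4} a^k/k! (terms k=0..4) = 1.00000 + 2.94997 + 4.35117 + 4.27861 + 3.15544 = 15.73519
Tail: a^5/(5!(1−ρ)) = 223.40332/(120·0.4100) = 4.54066
P₀ = 1/(15.73519 + 4.54066) = 1/20.27585 = 0.049320

Final: 0.049320


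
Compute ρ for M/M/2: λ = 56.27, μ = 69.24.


ρ = λ/(cμ) = 56.27/(2·69.24) = 56.27/138.48 = 0.4063

Final: 0.4063


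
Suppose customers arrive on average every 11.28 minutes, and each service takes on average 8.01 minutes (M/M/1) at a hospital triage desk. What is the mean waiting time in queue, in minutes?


λ = 60/11.28 = 5.3191 /hr
μ = 60/8.01 = 7.4906 /hr
ρ = λ/μ = 5.3191/7.4906 = 0.7101
Wq = ρ/(μ−λ) = 0.7101/(7.4906−5.3191) = 0.32701 hr
In minutes: 0.32701·60 = 19.621 min

Final: 19.621 min


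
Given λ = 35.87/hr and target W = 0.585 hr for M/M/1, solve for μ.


W = 1/(μ−λ) ⇒ μ − λ = 1/W = 1/0.585 = 1.7094
μ = λ + 1/W = 35.87 + 1.7094 = 37.5794 per hr

Final: 37.5794 /hr


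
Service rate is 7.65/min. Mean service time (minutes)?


Mean service time = 1/μ = 1/7.65 minute = 0.13072 minute
In minutes: 0.13072 × 1 = 0.1307 min

Final: 0.1307 min


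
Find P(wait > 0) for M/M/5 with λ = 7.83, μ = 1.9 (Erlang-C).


a = λ/μ = 4.1211; ρ = a/5 = 0.8242
P₀ = 0.010679 (from M/M/c formula)
C(c,a) = [a^c/(c!(1−ρ))]·P₀ = [1188.61390/(120·0.1758)]·0.010679
= 56.34647·0.010679 = 0.601726

Final: 0.601726


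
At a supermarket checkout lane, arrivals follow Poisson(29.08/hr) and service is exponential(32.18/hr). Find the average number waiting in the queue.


ρ = 29.08/32.18 = 0.9037
Lq = ρ²/(1−ρ) = 0.8166/0.09633 = 8.4770

Final: 8.4770


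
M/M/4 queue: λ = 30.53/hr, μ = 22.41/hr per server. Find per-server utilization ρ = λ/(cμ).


ρ = λ/(cμ) = 30.53/(4·22.41) = 30.53/89.64 = 0.3406

Final: 0.3406


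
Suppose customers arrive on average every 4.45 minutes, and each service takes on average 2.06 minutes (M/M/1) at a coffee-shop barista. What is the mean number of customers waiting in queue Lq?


λ = 60/4.45 = 13.4831 /hr
μ = 60/2.06 = 29.1262 /hr
ρ = λ/μ = 13.4831/29.1262 = 0.4629
Lq = ρ²/(1−ρ) = 0.2143/0.5371 = 0.3990

Final: 0.3990


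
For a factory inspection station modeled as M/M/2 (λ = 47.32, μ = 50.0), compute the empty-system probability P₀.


a = λ/μ = 47.32/50.0 = 0.9464; ρ = a/c = 0.4732
Σ_{k=0}^{1} a^k/k! (terms k=0..1) = 1.00000 + 0.94640 = 1.94640
Tail: a^2/(2!(1−ρ)) = 0.89567/(2·0.5268) = 0.85011
P₀ = 1/(1.94640 + 0.85011) = 1/2.79651 = 0.357589

Final: 0.357589


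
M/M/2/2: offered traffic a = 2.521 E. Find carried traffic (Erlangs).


B(2,2.521) = 0.474377 (Erlang-B)
Carried load = a(1 − B) = 2.521·(1 − 0.474377) = 2.521·0.525623 = 1.3251 E

Final: 1.3251 Erlangs


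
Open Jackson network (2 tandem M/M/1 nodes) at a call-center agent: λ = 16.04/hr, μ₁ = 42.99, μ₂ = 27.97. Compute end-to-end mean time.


Each node sees arrival rate λ = 16.04/hr (tandem ⇒ throughput preserved).
W₁ = 1/(μ₁−λ) = 1/(42.99−16.04) = 0.03711 hr
W₂ = 1/(μ₂−λ) = 1/(27.97−16.04) = 0.08382 hr
W_total = W₁ + W₂ = 0.03711 + 0.08382 = 0.12093 hr

Final: 0.12093 hr


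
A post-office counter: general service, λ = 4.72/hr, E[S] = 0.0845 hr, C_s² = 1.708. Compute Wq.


ρ = λ·E[S] = 4.72·0.0845 = 0.3988
E[S²] = E[S]²(1+C_s²) = 0.0845²·(1+1.708) = 0.019336
Wq = λ·E[S²]/(2(1−ρ)) = 4.72·0.019336/(2·0.6012) = 0.07591 hr

Final: 0.07591 hr


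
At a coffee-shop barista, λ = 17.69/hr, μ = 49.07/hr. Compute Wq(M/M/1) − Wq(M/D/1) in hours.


ρ = 17.69/49.07 = 0.3605
Wq(M/M/1) = ρ/(μ−λ) = 0.3605/31.38 = 0.01149 hr
Wq(M/D/1) = ρ/(2(μ−λ)) = 0.005744 hr
Savings = 0.01149 − 0.005744 = 0.005744 hr

Final: 0.005744 hr


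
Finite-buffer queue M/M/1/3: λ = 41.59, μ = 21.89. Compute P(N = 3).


ρ = λ/μ = 41.59/21.89 = 1.9000
P_K = (1−ρ)ρ^K/(1−ρ^(K+1)) = (-0.9000·6.858505)/(1 − 13.030847)
= -6.172341/-12.030847 = 0.513043

Final: 0.513043


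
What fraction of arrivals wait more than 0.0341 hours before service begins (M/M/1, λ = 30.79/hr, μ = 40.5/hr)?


ρ = 30.79/40.5 = 0.7602
P(Wq > t) = ρ·e^{−(μ−λ)t} = 0.7602·e^{−0.3311}
= 0.7602·0.718125 = 0.545953

Final: 0.545953


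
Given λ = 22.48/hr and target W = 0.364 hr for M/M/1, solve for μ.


W = 1/(μ−λ) ⇒ μ − λ = 1/W = 1/0.364 = 2.7473
μ = λ + 1/W = 22.48 + 2.7473 = 25.2273 per hr

Final: 25.2273 /hr


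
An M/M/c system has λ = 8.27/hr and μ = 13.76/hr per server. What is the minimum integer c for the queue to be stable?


Stability requires cμ > λ ⇔ c > λ/μ.
λ/μ = 8.27/13.76 = 0.6010
Minimum integer c = ⌊0.6010⌋ + 1 = 1
Check: 1·13.76 = 13.76 > 8.27, while 0·13.76 = 0.00 ≤ 8.27

Final: 1 servers


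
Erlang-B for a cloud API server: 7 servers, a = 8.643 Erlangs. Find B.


B(c,a) = (a^c/c!) / Σ_{k=0}^{c} a^k/k!
a^7/7! = 714.860095
Σ terms (k=0..7): 1.00000 + 8.64300 + 37.35072 + 107.60744 + 232.51277 + 401.92157 + 578.96803 + 714.86010 = 2082.863629
B = 714.860095/2082.863629 = 0.343210

Final: 0.343210


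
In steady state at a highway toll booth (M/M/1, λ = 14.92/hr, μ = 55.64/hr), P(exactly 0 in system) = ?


ρ = 14.92/55.64 = 0.2682
P_n = (1−ρ)·ρ^n = (1 − 0.2682)·0.2682^0 = 0.7318·1.000000 = 0.731848

Final: 0.731848


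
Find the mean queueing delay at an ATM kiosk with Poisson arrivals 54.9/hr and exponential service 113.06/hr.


ρ = 54.9/113.06 = 0.4856
Wq = ρ/(μ−λ) = 0.4856/(113.06 − 54.9) = 0.4856/58.16 = 0.008349 hr

Final: 0.008349 hr


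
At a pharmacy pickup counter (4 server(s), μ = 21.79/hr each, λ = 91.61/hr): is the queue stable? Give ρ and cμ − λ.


Total capacity cμ = 4·21.79 = 87.16/hr
ρ = λ/(cμ) = 91.61/87.16 = 1.0511
Stable ⇔ ρ < 1: NO
Spare capacity = cμ − λ = 87.16 − 91.61 = -4.45/hr

Final: ρ = 1.0511; unstable; margin = -4.45/hr


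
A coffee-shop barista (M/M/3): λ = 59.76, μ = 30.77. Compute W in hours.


a = 1.9422; ρ = 0.6474; P₀ = 0.120617
Lq = P₀·a^c·ρ/(c!(1−ρ)²) = 0.76677
Wq = Lq/λ = 0.76677/59.76 = 0.01283 hr
W = Wq + 1/μ = 0.01283 + 0.03250 = 0.04533 hr

Final: 0.04533 hr


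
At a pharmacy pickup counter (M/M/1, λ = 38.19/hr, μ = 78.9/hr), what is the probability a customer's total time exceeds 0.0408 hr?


W ~ Exponential(μ−λ) for M/M/1.
μ − λ = 78.9 − 38.19 = 40.7100
P(W > t) = e^{−(μ−λ)t} = e^{−1.6610} = 0.189955

Final: 0.189955


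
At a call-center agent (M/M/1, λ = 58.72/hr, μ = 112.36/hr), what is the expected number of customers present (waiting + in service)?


ρ = λ/μ = 58.72/112.36 = 0.5226
L = ρ/(1−ρ) = 0.5226/(1 − 0.5226) = 0.5226/0.4774 = 1.0947

Final: 1.0947


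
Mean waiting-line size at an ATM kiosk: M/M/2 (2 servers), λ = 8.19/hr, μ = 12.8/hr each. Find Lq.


a = λ/μ = 0.6398; ρ = a/2 = 0.3199
P₀ = 0.515241
Lq = P₀·a^c·ρ / (c!·(1−ρ)²) = 0.515241·0.40940·0.3199/(2·0.46251)
= 0.07295

Final: 0.07295


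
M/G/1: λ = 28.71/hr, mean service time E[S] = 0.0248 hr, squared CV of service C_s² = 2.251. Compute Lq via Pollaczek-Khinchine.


ρ = λ·E[S] = 28.71·0.0248 = 0.7120
Lq = ρ²(1+C_s²)/(2(1−ρ)) = 0.5070·(1+2.251)/(2·0.2880)
= 0.5070·3.2510/0.5760 = 2.86139

Final: 2.86139


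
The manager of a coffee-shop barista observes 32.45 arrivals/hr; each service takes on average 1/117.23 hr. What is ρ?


ρ = λ/μ = 32.45/117.23 = 0.2768

Final: 0.2768


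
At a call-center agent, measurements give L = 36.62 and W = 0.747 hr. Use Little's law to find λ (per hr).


λ = L/W = 36.62/0.747 = 49.0228 /hr

Final: 49.0228 /hr


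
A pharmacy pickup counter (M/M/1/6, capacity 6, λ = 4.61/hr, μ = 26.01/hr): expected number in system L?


ρ = 4.61/26.01 = 0.1772
L = ρ[1 − (K+1)ρ^K + Kρ^(K+1)] / [(1−ρ)(1−ρ^(K+1))]
Numerator: 0.1772·(1 − 7·0.00003100 + 6·0.000005494) = 0.177207
Denominator: (0.8228)·(0.999995) = 0.822756
L = 0.177207/0.822756 = 0.2154

Final: 0.2154


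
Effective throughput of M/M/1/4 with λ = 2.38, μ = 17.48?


ρ = 0.1362; P_K = (1−ρ)ρ^4/(1−ρ^5) = 0.0002969
λ_eff = λ(1 − P_K) = 2.38·(1 − 0.0002969) = 2.38·0.999703 = 2.3793 /hr

Final: 2.3793 /hr


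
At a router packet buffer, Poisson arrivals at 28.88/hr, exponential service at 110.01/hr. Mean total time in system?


W = 1/(μ−λ) = 1/(110.01 − 28.88) = 1/81.13 = 0.01233 hr

Final: 0.01233 hr


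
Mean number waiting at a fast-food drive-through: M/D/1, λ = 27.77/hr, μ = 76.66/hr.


ρ = 27.77/76.66 = 0.3622
M/D/1: Lq = ρ²/(2(1−ρ)) = 0.1312/(2·0.6378) = 0.10288

Final: 0.10288


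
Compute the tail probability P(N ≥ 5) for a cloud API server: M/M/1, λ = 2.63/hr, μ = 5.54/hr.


ρ = 2.63/5.54 = 0.4747
P(N ≥ n) = ρ^n = 0.4747^5 = 0.024112

Final: 0.024112


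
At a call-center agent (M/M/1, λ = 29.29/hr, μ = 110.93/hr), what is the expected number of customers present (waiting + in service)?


ρ = λ/μ = 29.29/110.93 = 0.2640
L = ρ/(1−ρ) = 0.2640/(1 − 0.2640) = 0.2640/0.7360 = 0.3588

Final: 0.3588


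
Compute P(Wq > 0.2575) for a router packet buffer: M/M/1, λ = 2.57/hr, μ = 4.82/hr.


ρ = 2.57/4.82 = 0.5332
P(Wq > t) = ρ·e^{−(μ−λ)t} = 0.5332·e^{−0.5794}
= 0.5332·0.560248 = 0.298722

Final: 0.298722


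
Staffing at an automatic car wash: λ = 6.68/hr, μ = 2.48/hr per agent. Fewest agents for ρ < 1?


Stability requires cμ > λ ⇔ c > λ/μ.
λ/μ = 6.68/2.48 = 2.6935
Minimum integer c = ⌊2.6935⌋ + 1 = 3
Check: 3·2.48 = 7.44 > 6.68, while 2·2.48 = 4.96 ≤ 6.68

Final: 3 servers


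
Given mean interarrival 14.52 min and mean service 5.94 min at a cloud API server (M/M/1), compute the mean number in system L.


λ = 60/14.52 = 4.1322 /hr
μ = 60/5.94 = 10.1010 /hr
ρ = λ/μ = 4.1322/10.1010 = 0.4091
L = ρ/(1−ρ) = 0.4091/0.5909 = 0.6923

Final: 0.6923


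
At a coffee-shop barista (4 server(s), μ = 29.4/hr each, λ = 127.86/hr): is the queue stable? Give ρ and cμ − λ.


Total capacity cμ = 4·29.4 = 117.60/hr
ρ = λ/(cμ) = 127.86/117.60 = 1.0872
Stable ⇔ ρ < 1: NO
Spare capacity = cμ − λ = 117.60 − 127.86 = -10.26/hr

Final: ρ = 1.0872; unstable; margin = -10.26/hr


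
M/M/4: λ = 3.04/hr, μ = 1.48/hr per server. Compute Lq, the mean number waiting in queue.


a = λ/μ = 2.0541; ρ = a/4 = 0.5135
P₀ = 0.122961
Lq = P₀·a^c·ρ / (c!·(1−ρ)²) = 0.122961·17.80113·0.5135/(24·0.23667)
= 0.19789

Final: 0.19789


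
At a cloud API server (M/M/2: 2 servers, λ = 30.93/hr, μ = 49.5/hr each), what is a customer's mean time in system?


a = 0.6248; ρ = 0.3124; P₀ = 0.523897
Lq = P₀·a^c·ρ/(c!(1−ρ)²) = 0.06759
Wq = Lq/λ = 0.06759/30.93 = 0.002185 hr
W = Wq + 1/μ = 0.002185 + 0.02020 = 0.02239 hr

Final: 0.02239 hr


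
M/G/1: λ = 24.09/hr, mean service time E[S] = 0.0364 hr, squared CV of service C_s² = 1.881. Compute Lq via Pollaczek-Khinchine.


ρ = λ·E[S] = 24.09·0.0364 = 0.8769
Lq = ρ²(1+C_s²)/(2(1−ρ)) = 0.7689·(1+1.881)/(2·0.1231)
= 0.7689·2.8810/0.2462 = 8.99595

Final: 8.99595


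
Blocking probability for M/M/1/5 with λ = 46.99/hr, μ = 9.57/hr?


ρ = λ/μ = 46.99/9.57 = 4.9101
P_K = (1−ρ)ρ^K/(1−ρ^(K+1)) = (-3.9101·2854.089161)/(1 − 14013.965483)
= -11159.876322/-14012.965483 = 0.796396

Final: 0.796396


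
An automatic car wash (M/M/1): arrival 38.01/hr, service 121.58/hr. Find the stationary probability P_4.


ρ = 38.01/121.58 = 0.3126
P_n = (1−ρ)·ρ^n = (1 − 0.3126)·0.3126^4 = 0.6874·0.009553 = 0.006566

Final: 0.006566


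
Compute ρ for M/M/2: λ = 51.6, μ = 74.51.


ρ = λ/(cμ) = 51.6/(2·74.51) = 51.6/149.02 = 0.3463

Final: 0.3463


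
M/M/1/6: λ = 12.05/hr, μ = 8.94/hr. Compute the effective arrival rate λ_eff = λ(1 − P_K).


ρ = 1.3479; P_K = (1−ρ)ρ^6/(1−ρ^7) = 0.294532
λ_eff = λ(1 − P_K) = 12.05·(1 − 0.294532) = 12.05·0.705468 = 8.5009 /hr

Final: 8.5009 /hr


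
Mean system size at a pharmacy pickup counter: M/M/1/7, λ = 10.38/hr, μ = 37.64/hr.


ρ = 10.38/37.64 = 0.2758
L = ρ[1 − (K+1)ρ^K + Kρ^(K+1)] / [(1−ρ)(1−ρ^(K+1))]
Numerator: 0.2758·(1 − 8·0.0001213 + 7·0.00003345) = 0.275567
Denominator: (0.7242)·(0.999967) = 0.724205
L = 0.275567/0.724205 = 0.3805

Final: 0.3805


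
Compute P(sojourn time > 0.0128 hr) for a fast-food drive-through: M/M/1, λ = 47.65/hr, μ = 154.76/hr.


W ~ Exponential(μ−λ) for M/M/1.
μ − λ = 154.76 − 47.65 = 107.1100
P(W > t) = e^{−(μ−λ)t} = e^{−1.3710} = 0.253851

Final: 0.253851


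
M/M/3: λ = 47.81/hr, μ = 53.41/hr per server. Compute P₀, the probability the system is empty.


a = λ/μ = 47.81/53.41 = 0.8952; ρ = a/c = 0.2984
Σ_{k=0}^{2} a^k/k! (terms k=0..2) = 1.00000 + 0.89515 + 0.40065 = 2.29580
Tail: a^3/(3!(1−ρ)) = 0.71728/(6·0.7016) = 0.17039
P₀ = 1/(2.29580 + 0.17039) = 1/2.46619 = 0.405484

Final: 0.405484


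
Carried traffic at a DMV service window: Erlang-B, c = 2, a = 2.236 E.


B(2,2.236) = 0.435829 (Erlang-B)
Carried load = a(1 − B) = 2.236·(1 − 0.435829) = 2.236·0.564171 = 1.2615 E

Final: 1.2615 Erlangs


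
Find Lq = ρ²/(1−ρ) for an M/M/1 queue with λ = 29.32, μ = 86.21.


ρ = 29.32/86.21 = 0.3401
Lq = ρ²/(1−ρ) = 0.1157/0.6599 = 0.1753

Final: 0.1753


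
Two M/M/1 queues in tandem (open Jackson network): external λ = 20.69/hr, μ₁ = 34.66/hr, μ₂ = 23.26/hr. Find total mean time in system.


Each node sees arrival rate λ = 20.69/hr (tandem ⇒ throughput preserved).
W₁ = 1/(μ₁−λ) = 1/(34.66−20.69) = 0.07158 hr
W₂ = 1/(μ₂−λ) = 1/(23.26−20.69) = 0.38911 hr
W_total = W₁ + W₂ = 0.07158 + 0.38911 = 0.46069 hr

Final: 0.46069 hr


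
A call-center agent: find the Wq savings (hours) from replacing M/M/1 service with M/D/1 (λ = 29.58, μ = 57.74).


ρ = 29.58/57.74 = 0.5123
Wq(M/M/1) = ρ/(μ−λ) = 0.5123/28.16 = 0.01819 hr
Wq(M/D/1) = ρ/(2(μ−λ)) = 0.009096 hr
Savings = 0.01819 − 0.009096 = 0.009096 hr

Final: 0.009096 hr


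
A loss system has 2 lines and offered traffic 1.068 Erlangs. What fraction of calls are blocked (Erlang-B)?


B(c,a) = (a^c/c!) / Σ_{k=0}^{c} a^k/k!
a^2/2! = 0.570312
Σ terms (k=0..2): 1.00000 + 1.06800 + 0.57031 = 2.638312
B = 0.570312/2.638312 = 0.216165

Final: 0.216165


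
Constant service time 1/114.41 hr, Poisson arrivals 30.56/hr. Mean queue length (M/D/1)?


ρ = 30.56/114.41 = 0.2671
M/D/1: Lq = ρ²/(2(1−ρ)) = 0.07135/(2·0.7329) = 0.04868

Final: 0.04868


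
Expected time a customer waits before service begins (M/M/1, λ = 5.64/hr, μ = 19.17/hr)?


ρ = 5.64/19.17 = 0.2942
Wq = ρ/(μ−λ) = 0.2942/(19.17 − 5.64) = 0.2942/13.53 = 0.02174 hr

Final: 0.02174 hr


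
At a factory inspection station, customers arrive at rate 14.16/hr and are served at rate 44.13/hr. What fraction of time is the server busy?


ρ = λ/μ = 14.16/44.13 = 0.3209

Final: 0.3209


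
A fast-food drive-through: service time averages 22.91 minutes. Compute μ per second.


μ = 1/(service time) in consistent units.
1 second = 0.0166667 min, so μ = 0.0166667/22.91 = 0.0007275 per second

Final: 0.0007275 /sec


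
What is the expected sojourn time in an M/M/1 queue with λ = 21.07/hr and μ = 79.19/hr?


W = 1/(μ−λ) = 1/(79.19 − 21.07) = 1/58.12 = 0.01721 hr

Final: 0.01721 hr


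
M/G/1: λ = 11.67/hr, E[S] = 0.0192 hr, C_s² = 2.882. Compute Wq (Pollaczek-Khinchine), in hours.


ρ = λ·E[S] = 11.67·0.0192 = 0.2241
E[S²] = E[S]²(1+C_s²) = 0.0192²·(1+2.882) = 0.001431
Wq = λ·E[S²]/(2(1−ρ)) = 11.67·0.001431/(2·0.7759) = 0.01076 hr

Final: 0.01076 hr


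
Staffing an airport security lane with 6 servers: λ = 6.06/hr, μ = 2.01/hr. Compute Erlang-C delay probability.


a = λ/μ = 3.0149; ρ = a/6 = 0.5025
P₀ = 0.048210 (from M/M/c formula)
C(c,a) = [a^c/(c!(1−ρ))]·P₀ = [751.03366/(720·0.4975)]·0.048210
= 2.09664·0.048210 = 0.101079

Final: 0.101079


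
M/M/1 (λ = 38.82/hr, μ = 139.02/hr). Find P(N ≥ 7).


ρ = 38.82/139.02 = 0.2792
P(N ≥ n) = ρ^n = 0.2792^7 = 0.0001324

Final: 0.0001324


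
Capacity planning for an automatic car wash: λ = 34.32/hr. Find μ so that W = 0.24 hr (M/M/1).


W = 1/(μ−λ) ⇒ μ − λ = 1/W = 1/0.24 = 4.1667
μ = λ + 1/W = 34.32 + 4.1667 = 38.4867 per hr

Final: 38.4867 /hr


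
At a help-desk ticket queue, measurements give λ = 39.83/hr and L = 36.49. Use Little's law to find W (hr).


W = L/λ = 36.49/39.83 = 0.9161 hr

Final: 0.9161 hr


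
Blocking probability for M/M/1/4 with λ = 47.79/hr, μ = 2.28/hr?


ρ = λ/μ = 47.79/2.28 = 20.9605
P_K = (1−ρ)ρ^K/(1−ρ^(K+1)) = (-19.9605·193022.854600)/(1 − 4045860.623401)
= -3852837.768800/-4045859.623401 = 0.952292

Final: 0.952292


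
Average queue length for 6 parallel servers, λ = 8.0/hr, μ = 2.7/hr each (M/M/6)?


a = λ/μ = 2.9630; ρ = a/6 = 0.4938
P₀ = 0.050867
Lq = P₀·a^c·ρ / (c!·(1−ρ)²) = 0.050867·676.63948·0.4938/(720·0.25621)
= 0.09214

Final: 0.09214


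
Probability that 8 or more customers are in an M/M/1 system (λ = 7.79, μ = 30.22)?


ρ = 7.79/30.22 = 0.2578
P(N ≥ n) = ρ^n = 0.2578^8 = 0.00001950

Final: 0.00001950


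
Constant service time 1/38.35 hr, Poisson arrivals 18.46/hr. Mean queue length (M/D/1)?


ρ = 18.46/38.35 = 0.4814
M/D/1: Lq = ρ²/(2(1−ρ)) = 0.2317/(2·0.5186) = 0.22337

Final: 0.22337


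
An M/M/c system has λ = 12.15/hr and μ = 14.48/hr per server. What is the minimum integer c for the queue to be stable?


Stability requires cμ > λ ⇔ c > λ/μ.
λ/μ = 12.15/14.48 = 0.8391
Minimum integer c = ⌊0.8391⌋ + 1 = 1
Check: 1·14.48 = 14.48 > 12.15, while 0·14.48 = 0.00 ≤ 12.15

Final: 1 servers


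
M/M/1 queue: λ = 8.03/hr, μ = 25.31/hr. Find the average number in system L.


ρ = λ/μ = 8.03/25.31 = 0.3173
L = ρ/(1−ρ) = 0.3173/(1 − 0.3173) = 0.3173/0.6827 = 0.4647

Final: 0.4647


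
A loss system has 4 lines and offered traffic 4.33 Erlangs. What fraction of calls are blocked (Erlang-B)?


B(c,a) = (a^c/c!) / Σ_{k=0}^{c} a^k/k!
a^4/4! = 14.646719
Σ terms (k=0..4): 1.00000 + 4.33000 + 9.37445 + 13.53046 + 14.64672 = 42.881625
B = 14.646719/42.881625 = 0.341562

Final: 0.341562


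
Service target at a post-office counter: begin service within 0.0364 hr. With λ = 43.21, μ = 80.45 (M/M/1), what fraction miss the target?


ρ = 43.21/80.45 = 0.5371
P(Wq > t) = ρ·e^{−(μ−λ)t} = 0.5371·e^{−1.3555}
= 0.5371·0.257809 = 0.138470

Final: 0.138470


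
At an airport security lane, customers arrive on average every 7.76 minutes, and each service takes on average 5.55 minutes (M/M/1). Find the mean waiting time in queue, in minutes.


λ = 60/7.76 = 7.7320 /hr
μ = 60/5.55 = 10.8108 /hr
ρ = λ/μ = 7.7320/10.8108 = 0.7152
Wq = ρ/(μ−λ) = 0.7152/(10.8108−7.7320) = 0.23230 hr
In minutes: 0.23230·60 = 13.938 min

Final: 13.938 min


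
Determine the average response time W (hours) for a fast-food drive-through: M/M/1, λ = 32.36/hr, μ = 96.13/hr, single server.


W = 1/(μ−λ) = 1/(96.13 − 32.36) = 1/63.77 = 0.01568 hr

Final: 0.01568 hr


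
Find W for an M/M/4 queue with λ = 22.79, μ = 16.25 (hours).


a = 1.4025; ρ = 0.3506; P₀ = 0.244267
Lq = P₀·a^c·ρ/(c!(1−ρ)²) = 0.03274
Wq = Lq/λ = 0.03274/22.79 = 0.001436 hr
W = Wq + 1/μ = 0.001436 + 0.06154 = 0.06297 hr

Final: 0.06297 hr


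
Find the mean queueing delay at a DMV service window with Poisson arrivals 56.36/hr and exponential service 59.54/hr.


ρ = 56.36/59.54 = 0.9466
Wq = ρ/(μ−λ) = 0.9466/(59.54 − 56.36) = 0.9466/3.18 = 0.2977 hr

Final: 0.2977 hr


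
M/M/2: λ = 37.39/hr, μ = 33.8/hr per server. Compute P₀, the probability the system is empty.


a = λ/μ = 37.39/33.8 = 1.1062; ρ = a/c = 0.5531
Σ_{k=0}^{1} a^k/k! (terms k=0..1) = 1.00000 + 1.10621 = 2.10621
Tail: a^2/(2!(1−ρ)) = 1.22371/(2·0.4469) = 1.36913
P₀ = 1/(2.10621 + 1.36913) = 1/3.47534 = 0.287742

Final: 0.287742


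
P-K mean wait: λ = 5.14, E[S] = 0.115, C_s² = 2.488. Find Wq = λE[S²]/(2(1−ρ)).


ρ = λ·E[S] = 5.14·0.115 = 0.5911
E[S²] = E[S]²(1+C_s²) = 0.115²·(1+2.488) = 0.046129
Wq = λ·E[S²]/(2(1−ρ)) = 5.14·0.046129/(2·0.4089) = 0.28993 hr

Final: 0.28993 hr


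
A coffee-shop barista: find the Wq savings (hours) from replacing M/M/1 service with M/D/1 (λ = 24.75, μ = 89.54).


ρ = 24.75/89.54 = 0.2764
Wq(M/M/1) = ρ/(μ−λ) = 0.2764/64.79 = 0.004266 hr
Wq(M/D/1) = ρ/(2(μ−λ)) = 0.002133 hr
Savings = 0.004266 − 0.002133 = 0.002133 hr

Final: 0.002133 hr
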